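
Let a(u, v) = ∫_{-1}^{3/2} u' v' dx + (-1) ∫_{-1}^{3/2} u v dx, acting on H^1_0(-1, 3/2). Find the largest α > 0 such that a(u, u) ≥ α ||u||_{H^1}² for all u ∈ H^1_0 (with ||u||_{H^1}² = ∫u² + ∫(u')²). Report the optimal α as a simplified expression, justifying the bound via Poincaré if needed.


α = (-25 + 4*π^2)/(25 + 4*π^2)

Coercivity of a(·,·) on H^1_0(-1, 3/2) means a(u, u) ≥ α ||u||_{H^1}² for every u ∈ H^1_0.
The interval has length L = 5/2, and Poincaré/coercivity depend only on L. Here a(u, u) = ∫(u')² + (-1)·∫u².
Here c = -1 < 0 with |c| < (π/L)² = 4*π^2/25, so coercivity still holds. The condition a(u,u) ≥ α||u||_{H^1}² reads (1−α)∫(u')² ≥ (α−c)∫u². Any admissible α is ≤ 1 (rapidly oscillating u have ∫u²/∫(u')² → 0), and α = 1 would force 0 ≥ (1−c)∫u², impossible since c < 1; so 1−α > 0. By the sharp Poincaré inequality on H^1_0 of an interval of length L, ∫(u')² ≥ (π/L)²∫u² with equality for the first sine mode sin(π(x−x₀)/L) (x₀ the left endpoint), so the inequality holds for all u iff (1−α)(π/L)² ≥ α − c, i.e. α ≤ ((π/L)² + c)/((π/L)² + 1) = (1 + c(L/π)²)/(1 + (L/π)²). (Direct route, valid since c ≤ 0: Poincaré gives c∫u² ≥ c(L/π)²∫(u')², so a(u,u) ≥ (1 + c(L/π)²)∫(u')², while ||u||_{H^1}² ≤ (1 + (L/π)²)∫(u')²; dividing yields the same α.) With (π/L)² = 4*π^2/25 and c = -1, the largest admissible constant is α = ((π/L)² + c)/((π/L)² + 1).
Simplifying, α = (-25 + 4*π^2)/(25 + 4*π^2).


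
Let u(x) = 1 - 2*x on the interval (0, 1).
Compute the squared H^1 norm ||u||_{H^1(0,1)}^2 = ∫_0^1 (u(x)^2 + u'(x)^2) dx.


||u||_{H^1}^2 = 13/3

The H^1 norm (squared) on an interval (0, L) is
  ||u||_{H^1}^2 = ∫_0^L u(x)^2 dx + ∫_0^L u'(x)^2 dx.
Compute u'(x) = -2.
Then u(x)^2 = 4*x**2 - 4*x + 1 and u'(x)^2 = 4.
Integrate each monomial from 0 to 1 using ∫_0^1 c·x^n dx = c·1^(n+1)/(n+1):
  ∫_0^1 u(x)^2 dx = ∫_0^1 (4*x^2 - 4*x + 1) dx. Term by term:
    ∫_0^1 4*x^2 dx = 4/3;  ∫_0^1 -4*x dx = -2;  ∫_0^1 1 dx = 1.
  Sum: 4/3 − 2 + 1 = 1/3.
  ∫_0^1 u'(x)^2 dx = ∫_0^1 (4) dx. Term by term:
    ∫_0^1 4 dx = 4.
Adding: ||u||_{H^1}^2 = 1/3 + 4 = 13/3.


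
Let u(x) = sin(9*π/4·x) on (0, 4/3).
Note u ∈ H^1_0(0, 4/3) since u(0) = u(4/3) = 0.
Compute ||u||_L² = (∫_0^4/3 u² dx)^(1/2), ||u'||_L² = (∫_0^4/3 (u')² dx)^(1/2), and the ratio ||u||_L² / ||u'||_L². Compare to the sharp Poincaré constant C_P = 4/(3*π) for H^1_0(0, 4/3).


||u||_L² / ||u'||_L² = 4/(9*π) < C_P = 4/(3*π).

u(x) = sin(9*π/4·x), so u'(x) = 9*π*cos(9*π*x/4)/4.
Writing u(x) = A·sin(kπx/L) with A = 1 and k = 3, use ∫_0^L sin²(kπx/L) dx = L/2 and ∫_0^L cos²(kπx/L) dx = L/2.
u² = 1·sin²(9*π/4·x) and (u')² = 81*π^2/16·cos²(9*π/4·x), and each of sin², cos² integrates to L/2 = 2/3 over (0, 4/3).
∫_0^4/3 u² dx = 2/3, so ||u||_L² = sqrt(6)/3.
∫_0^4/3 (u')² dx = 27*π^2/8, so ||u'||_L² = 3*sqrt(6)*π/4.
Ratio ||u||_L² / ||u'||_L² = 4/(9*π).
Sharp Poincaré constant on H^1_0(0, 4/3) is C_P = L/π = 4/(3*π), achieved by sin(3*π/4·x).
This is the k = 3 harmonic; the ratio L/(kπ) is strictly less than C_P = L/π, consistent with the sharp inequality ||u||_L² ≤ C_P ||u'||_L².


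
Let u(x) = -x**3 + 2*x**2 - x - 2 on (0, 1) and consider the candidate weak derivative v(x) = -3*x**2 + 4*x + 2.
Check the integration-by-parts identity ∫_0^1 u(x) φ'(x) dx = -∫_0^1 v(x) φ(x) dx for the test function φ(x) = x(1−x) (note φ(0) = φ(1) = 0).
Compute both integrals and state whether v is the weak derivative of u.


LHS = -1/60, RHS = -31/60. No, v is not the weak derivative of u.

u(x) = -x**3 + 2*x**2 - x - 2, classical derivative u'(x) = -3*x**2 + 4*x - 1.
φ(x) = x(1−x), so φ'(x) = 1 - 2*x.
Note φ(0) = φ(1) = 0, so the boundary term u·φ vanishes.
LHS = ∫_0^1 u(x) φ'(x) dx = ∫_0^1 (2*x^4 - 5*x^3 + 4*x^2 + 3*x - 2) dx. Term by term:
  ∫_0^1 2*x^4 dx = 2/5;  ∫_0^1 -5*x^3 dx = -5/4;  ∫_0^1 4*x^2 dx = 4/3;
  ∫_0^1 3*x dx = 3/2;  ∫_0^1 -2 dx = -2.
Sum: 2/5 − 5/4 + 4/3 + 3/2 − 2 = -1/60.
So LHS = -1/60.
∫_0^1 v(x) φ(x) dx = ∫_0^1 (3*x^4 - 7*x^3 + 2*x^2 + 2*x) dx. Term by term:
  ∫_0^1 3*x^4 dx = 3/5;  ∫_0^1 -7*x^3 dx = -7/4;  ∫_0^1 2*x^2 dx = 2/3;
  ∫_0^1 2*x dx = 1.
Sum: 3/5 − 7/4 + 2/3 + 1 = 31/60.
So RHS = -∫_0^1 v(x) φ(x) dx = -31/60.
LHS − RHS = 1/2 ≠ 0, so the identity fails.
(For a valid weak derivative the identity must hold for EVERY test function, in particular this one. The failure shows v is NOT the weak derivative of u.)
Correct weak derivative would be u'(x) = -3*x**2 + 4*x - 1.


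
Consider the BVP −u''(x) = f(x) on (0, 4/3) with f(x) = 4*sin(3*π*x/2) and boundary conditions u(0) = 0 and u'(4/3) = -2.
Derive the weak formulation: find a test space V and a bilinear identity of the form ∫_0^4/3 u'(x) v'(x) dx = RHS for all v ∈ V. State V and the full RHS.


V = {v ∈ H^1(0, 4/3) : v(0) = 0} (test functions vanish at x = 0 where u is specified); weak form: ∫_0^4/3 u'v' dx = ∫_0^4/3 (4*sin(3*π*x/2)) v dx − 2·v(4/3) for all v ∈ V.

Multiply both sides by a test function v and integrate from 0 to 4/3:
  ∫_0^4/3 −u''(x) v(x) dx = ∫_0^4/3 f(x) v(x) dx.
Integrate the LHS by parts once:
  ∫_0^4/3 −u'' v dx = −[u'(x) v(x)]_0^4/3 + ∫_0^4/3 u'(x) v'(x) dx.
Thus ∫_0^4/3 u'(x) v'(x) dx = ∫_0^4/3 f(x) v(x) dx + [u'(x) v(x)]_0^4/3.
Choose V so that boundary terms are either known or forced to vanish.
Mixed BC: u(0) = 0 (Dirichlet) and u'(4/3) = -2 (Neumann). Define V = {v ∈ H^1(0, 4/3) : v(0) = 0}. Then [u' v]_0^4/3 = u'(4/3)·v(4/3) − u'(0)·0 = − 2·v(4/3).
Weak formulation: find u (satisfying any essential BC) such that ∫_0^4/3 u'(x) v'(x) dx = ∫_0^4/3 f v dx − 2·v(4/3) for all v ∈ V (Dirichlet at 0 absorbed into V; Neumann datum at x = 4/3 contributes the boundary term).
Substituting f(x) = 4*sin(3*π*x/2), the right-hand side is ∫_0^4/3 (4*sin(3*π*x/2)) v dx − 2·v(4/3).


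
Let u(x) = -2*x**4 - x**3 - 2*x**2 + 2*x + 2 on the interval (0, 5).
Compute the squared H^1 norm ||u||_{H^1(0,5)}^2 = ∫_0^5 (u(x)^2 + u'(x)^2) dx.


||u||_{H^1}^2 = 255795565/126

The H^1 norm (squared) on an interval (0, L) is
  ||u||_{H^1}^2 = ∫_0^L u(x)^2 dx + ∫_0^L u'(x)^2 dx.
Compute u'(x) = -8*x**3 - 3*x**2 - 4*x + 2.
Then u(x)^2 = 4*x**8 + 4*x**7 + 9*x**6 - 4*x**5 - 8*x**4 - 12*x**3 - 4*x**2 + 8*x + 4 and u'(x)^2 = 64*x**6 + 48*x**5 + 73*x**4 - 8*x**3 + 4*x**2 - 16*x + 4.
Integrate each monomial from 0 to 5 using ∫_0^5 c·x^n dx = c·5^(n+1)/(n+1):
  ∫_0^5 u(x)^2 dx = ∫_0^5 (4*x^8 + 4*x^7 + 9*x^6 - 4*x^5 - 8*x^4 - 12*x^3 - 4*x^2 + 8*x + 4) dx. Term by term:
    ∫_0^5 4*x^8 dx = 7812500/9;  ∫_0^5 4*x^7 dx = 390625/2;  ∫_0^5 9*x^6 dx = 703125/7;
    ∫_0^5 -4*x^5 dx = -31250/3;  ∫_0^5 -8*x^4 dx = -5000;  ∫_0^5 -12*x^3 dx = -1875;
    ∫_0^5 -4*x^2 dx = -500/3;  ∫_0^5 8*x dx = 100;  ∫_0^5 4 dx = 20.
  Sum: 7812500/9 + 390625/2 + 703125/7 − 31250/3 − 5000 − 1875 − 500/3 + 100 + 20 = 144455995/126.
  ∫_0^5 u'(x)^2 dx = ∫_0^5 (64*x^6 + 48*x^5 + 73*x^4 - 8*x^3 + 4*x^2 - 16*x + 4) dx. Term by term:
    ∫_0^5 64*x^6 dx = 5000000/7;  ∫_0^5 48*x^5 dx = 125000;  ∫_0^5 73*x^4 dx = 45625;
    ∫_0^5 -8*x^3 dx = -1250;  ∫_0^5 4*x^2 dx = 500/3;  ∫_0^5 -16*x dx = -200;
    ∫_0^5 4 dx = 20.
  Sum: 5000000/7 + 125000 + 45625 − 1250 + 500/3 − 200 + 20 = 18556595/21.
Adding: ||u||_{H^1}^2 = 144455995/126 + 18556595/21 = 255795565/126.


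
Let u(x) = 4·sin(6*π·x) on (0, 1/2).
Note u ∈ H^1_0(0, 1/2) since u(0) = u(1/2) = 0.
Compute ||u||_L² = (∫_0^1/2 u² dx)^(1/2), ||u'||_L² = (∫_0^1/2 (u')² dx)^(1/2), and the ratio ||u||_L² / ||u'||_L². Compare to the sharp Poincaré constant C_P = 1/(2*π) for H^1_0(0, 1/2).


||u||_L² / ||u'||_L² = 1/(6*π) < C_P = 1/(2*π).

u(x) = 4·sin(6*π·x), so u'(x) = 24*π*cos(6*π*x).
Writing u(x) = A·sin(kπx/L) with A = 4 and k = 3, use ∫_0^L sin²(kπx/L) dx = L/2 and ∫_0^L cos²(kπx/L) dx = L/2.
u² = 16·sin²(6*π·x) and (u')² = 576*π^2·cos²(6*π·x), and each of sin², cos² integrates to L/2 = 1/4 over (0, 1/2).
∫_0^1/2 u² dx = 4, so ||u||_L² = 2.
∫_0^1/2 (u')² dx = 144*π^2, so ||u'||_L² = 12*π.
Ratio ||u||_L² / ||u'||_L² = 1/(6*π).
Sharp Poincaré constant on H^1_0(0, 1/2) is C_P = L/π = 1/(2*π), achieved by sin(2*π·x).
This is the k = 3 harmonic; the ratio L/(kπ) is strictly less than C_P = L/π, consistent with the sharp inequality ||u||_L² ≤ C_P ||u'||_L².


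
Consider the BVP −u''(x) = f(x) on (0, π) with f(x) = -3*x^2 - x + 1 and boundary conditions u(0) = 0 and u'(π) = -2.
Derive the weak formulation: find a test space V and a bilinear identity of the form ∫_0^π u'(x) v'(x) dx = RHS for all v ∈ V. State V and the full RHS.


V = {v ∈ H^1(0, π) : v(0) = 0} (test functions vanish at x = 0 where u is specified); weak form: ∫_0^π u'v' dx = ∫_0^π (-3*x^2 - x + 1) v dx − 2·v(π) for all v ∈ V.

Multiply both sides by a test function v and integrate from 0 to π:
  ∫_0^π −u''(x) v(x) dx = ∫_0^π f(x) v(x) dx.
Integrate the LHS by parts once:
  ∫_0^π −u'' v dx = −[u'(x) v(x)]_0^π + ∫_0^π u'(x) v'(x) dx.
Thus ∫_0^π u'(x) v'(x) dx = ∫_0^π f(x) v(x) dx + [u'(x) v(x)]_0^π.
Choose V so that boundary terms are either known or forced to vanish.
Mixed BC: u(0) = 0 (Dirichlet) and u'(π) = -2 (Neumann). Define V = {v ∈ H^1(0, π) : v(0) = 0}. Then [u' v]_0^π = u'(π)·v(π) − u'(0)·0 = − 2·v(π).
Weak formulation: find u (satisfying any essential BC) such that ∫_0^π u'(x) v'(x) dx = ∫_0^π f v dx − 2·v(π) for all v ∈ V (Dirichlet at 0 absorbed into V; Neumann datum at x = π contributes the boundary term).
Substituting f(x) = -3*x^2 - x + 1, the right-hand side is ∫_0^π (-3*x^2 - x + 1) v dx − 2·v(π).


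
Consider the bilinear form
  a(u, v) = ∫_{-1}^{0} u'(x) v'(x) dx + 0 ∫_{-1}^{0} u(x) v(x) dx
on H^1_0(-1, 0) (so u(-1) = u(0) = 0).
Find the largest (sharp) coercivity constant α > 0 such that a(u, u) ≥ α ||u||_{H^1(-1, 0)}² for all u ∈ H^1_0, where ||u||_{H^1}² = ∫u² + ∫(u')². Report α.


α = π^2/(1 + π^2)

Coercivity of a(·,·) on H^1_0(-1, 0) means a(u, u) ≥ α ||u||_{H^1}² for every u ∈ H^1_0.
The interval has length L = 1, and Poincaré/coercivity depend only on L. Here a(u, u) = ∫(u')² + (0)·∫u².
Here c = 0, so a(u,u) = ∫(u')² alone. The condition a(u,u) ≥ α||u||_{H^1}² reads (1−α)∫(u')² ≥ (α−c)∫u². Any admissible α is ≤ 1 (rapidly oscillating u have ∫u²/∫(u')² → 0), and α = 1 would force 0 ≥ (1−c)∫u², impossible since c < 1; so 1−α > 0. By the sharp Poincaré inequality on H^1_0 of an interval of length L, ∫(u')² ≥ (π/L)²∫u² with equality for the first sine mode sin(π(x−x₀)/L) (x₀ the left endpoint), so the inequality holds for all u iff (1−α)(π/L)² ≥ α − c, i.e. α ≤ ((π/L)² + c)/((π/L)² + 1) = (1 + c(L/π)²)/(1 + (L/π)²). (Direct route, valid since c ≤ 0: Poincaré gives c∫u² ≥ c(L/π)²∫(u')², so a(u,u) ≥ (1 + c(L/π)²)∫(u')², while ||u||_{H^1}² ≤ (1 + (L/π)²)∫(u')²; dividing yields the same α.) With (π/L)² = π^2 and c = 0, the largest admissible constant is α = ((π/L)² + c)/((π/L)² + 1).
Simplifying, α = π^2/(1 + π^2).


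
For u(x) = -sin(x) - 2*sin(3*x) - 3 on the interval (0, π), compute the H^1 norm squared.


||u||_{H^1(0,π)}^2 = 20 + 30*π

u'(x) = -cos(x) - 6*cos(3*x).
Expand u² and (u')² and integrate term by term on (0, π), using: for integers n ≥ 1, ∫_0^π sin²(nx) dx = ∫_0^π cos²(nx) dx = π/2; for n ≠ n', ∫_0^π sin(nx)sin(n'x) dx = ∫_0^π cos(nx)cos(n'x) dx = 0; and by product-to-sum, ∫_0^π sin(nx)cos(n'x) dx = ½∫_0^π [sin((n+n')x) + sin((n−n')x)] dx, which is 0 when n+n' is even and 2n/(n²−n'²) when n+n' is odd (it need not vanish on (0, π)). For the constant mode: ∫_0^π 1 dx = π, ∫_0^π cos(nx) dx = 0, ∫_0^π sin(nx) dx = (1−(−1)^n)/n.
  u² squared terms: (-3)²·∫1 dx = 9·π = 9*π;  (-1)²·∫sin(x)² dx = 1·π/2 = π/2;  (-2)²·∫sin(3x)² dx = 4·π/2 = 2*π.
  u² cross terms: 2·(-3)·(-1)·∫1·sin(x) dx = 6·(2) = 12;  2·(-3)·(-2)·∫1·sin(3x) dx = 12·(2/3) = 8;  2·(-1)·(-2)·∫sin(x)·sin(3x) dx = 4·(0) = 0.
  So ∫_0^π u² dx = 9*π + π/2 + 2*π + 12 + 8 + 0 = 20 + 23*π/2.
  (u')² squared terms: (-1)²·∫cos(x)² dx = 1·π/2 = π/2;  (-6)²·∫cos(3x)² dx = 36·π/2 = 18*π.
  (u')² cross terms: 2·(-1)·(-6)·∫cos(x)·cos(3x) dx = 12·(0) = 0.
  So ∫_0^π (u')² dx = π/2 + 18*π + 0 = 37*π/2.
||u||_{H^1}^2 = (20 + 23*π/2) + (37*π/2) = 20 + 30*π.


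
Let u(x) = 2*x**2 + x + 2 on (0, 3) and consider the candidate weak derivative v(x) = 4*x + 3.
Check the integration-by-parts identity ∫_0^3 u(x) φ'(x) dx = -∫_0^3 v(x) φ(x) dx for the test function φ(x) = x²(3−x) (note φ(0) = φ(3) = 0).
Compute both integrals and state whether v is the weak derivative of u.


LHS = -1107/20, RHS = -1377/20. No, v is not the weak derivative of u.

u(x) = 2*x**2 + x + 2, classical derivative u'(x) = 4*x + 1.
φ(x) = x²(3−x), so φ'(x) = 3*x*(2 - x).
Note φ(0) = φ(3) = 0, so the boundary term u·φ vanishes.
LHS = ∫_0^3 u(x) φ'(x) dx = ∫_0^3 (-6*x^4 + 9*x^3 + 12*x) dx. Term by term:
  ∫_0^3 -6*x^4 dx = -1458/5;  ∫_0^3 9*x^3 dx = 729/4;  ∫_0^3 12*x dx = 54.
Sum: -1458/5 + 729/4 + 54 = -1107/20.
So LHS = -1107/20.
∫_0^3 v(x) φ(x) dx = ∫_0^3 (-4*x^4 + 9*x^3 + 9*x^2) dx. Term by term:
  ∫_0^3 -4*x^4 dx = -972/5;  ∫_0^3 9*x^3 dx = 729/4;  ∫_0^3 9*x^2 dx = 81.
Sum: -972/5 + 729/4 + 81 = 1377/20.
So RHS = -∫_0^3 v(x) φ(x) dx = -1377/20.
LHS − RHS = 27/2 ≠ 0, so the identity fails.
(For a valid weak derivative the identity must hold for EVERY test function, in particular this one. The failure shows v is NOT the weak derivative of u.)
Correct weak derivative would be u'(x) = 4*x + 1.


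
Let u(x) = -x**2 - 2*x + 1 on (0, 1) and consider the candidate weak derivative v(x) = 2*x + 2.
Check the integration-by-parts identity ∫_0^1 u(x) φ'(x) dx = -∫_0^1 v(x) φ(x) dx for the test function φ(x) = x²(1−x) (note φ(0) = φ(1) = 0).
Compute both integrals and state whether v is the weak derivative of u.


LHS = 4/15, RHS = -4/15. No, v is not the weak derivative of u.

u(x) = -x**2 - 2*x + 1, classical derivative u'(x) = -2*x - 2.
φ(x) = x²(1−x), so φ'(x) = x*(2 - 3*x).
Note φ(0) = φ(1) = 0, so the boundary term u·φ vanishes.
LHS = ∫_0^1 u(x) φ'(x) dx = ∫_0^1 (3*x^4 + 4*x^3 - 7*x^2 + 2*x) dx. Term by term:
  ∫_0^1 3*x^4 dx = 3/5;  ∫_0^1 4*x^3 dx = 1;  ∫_0^1 -7*x^2 dx = -7/3;
  ∫_0^1 2*x dx = 1.
Sum: 3/5 + 1 − 7/3 + 1 = 4/15.
So LHS = 4/15.
∫_0^1 v(x) φ(x) dx = ∫_0^1 (-2*x^4 + 2*x^2) dx. Term by term:
  ∫_0^1 -2*x^4 dx = -2/5;  ∫_0^1 2*x^2 dx = 2/3.
Sum: -2/5 + 2/3 = 4/15.
So RHS = -∫_0^1 v(x) φ(x) dx = -4/15.
LHS − RHS = 8/15 ≠ 0, so the identity fails.
(For a valid weak derivative the identity must hold for EVERY test function, in particular this one. The failure shows v is NOT the weak derivative of u.)
Correct weak derivative would be u'(x) = -2*x - 2.


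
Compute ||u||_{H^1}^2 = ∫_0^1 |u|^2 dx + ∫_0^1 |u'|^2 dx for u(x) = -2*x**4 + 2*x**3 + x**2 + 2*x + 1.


||u||_{H^1}^2 = 5057/315

The H^1 norm (squared) on an interval (0, L) is
  ||u||_{H^1}^2 = ∫_0^L u(x)^2 dx + ∫_0^L u'(x)^2 dx.
Compute u'(x) = -8*x**3 + 6*x**2 + 2*x + 2.
Then u(x)^2 = 4*x**8 - 8*x**7 - 4*x**5 + 5*x**4 + 8*x**3 + 6*x**2 + 4*x + 1 and u'(x)^2 = 64*x**6 - 96*x**5 + 4*x**4 - 8*x**3 + 28*x**2 + 8*x + 4.
Integrate each monomial from 0 to 1 using ∫_0^1 c·x^n dx = c·1^(n+1)/(n+1):
  ∫_0^1 u(x)^2 dx = ∫_0^1 (4*x^8 - 8*x^7 - 4*x^5 + 5*x^4 + 8*x^3 + 6*x^2 + 4*x + 1) dx. Term by term:
    ∫_0^1 4*x^8 dx = 4/9;  ∫_0^1 -8*x^7 dx = -1;  ∫_0^1 -4*x^5 dx = -2/3;
    ∫_0^1 5*x^4 dx = 1;  ∫_0^1 8*x^3 dx = 2;  ∫_0^1 6*x^2 dx = 2;
    ∫_0^1 4*x dx = 2;  ∫_0^1 1 dx = 1.
  Sum: 4/9 − 1 − 2/3 + 1 + 2 + 2 + 2 + 1 = 61/9.
  ∫_0^1 u'(x)^2 dx = ∫_0^1 (64*x^6 - 96*x^5 + 4*x^4 - 8*x^3 + 28*x^2 + 8*x + 4) dx. Term by term:
    ∫_0^1 64*x^6 dx = 64/7;  ∫_0^1 -96*x^5 dx = -16;  ∫_0^1 4*x^4 dx = 4/5;
    ∫_0^1 -8*x^3 dx = -2;  ∫_0^1 28*x^2 dx = 28/3;  ∫_0^1 8*x dx = 4;
    ∫_0^1 4 dx = 4.
  Sum: 64/7 − 16 + 4/5 − 2 + 28/3 + 4 + 4 = 974/105.
Adding: ||u||_{H^1}^2 = 61/9 + 974/105 = 5057/315.


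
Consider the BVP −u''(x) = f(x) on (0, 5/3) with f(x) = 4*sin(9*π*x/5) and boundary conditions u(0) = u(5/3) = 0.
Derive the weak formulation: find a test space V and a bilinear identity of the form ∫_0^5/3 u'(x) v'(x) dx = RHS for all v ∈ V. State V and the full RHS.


V = H^1_0(0, 5/3) (so v(0) = v(5/3) = 0); weak form: ∫_0^5/3 u'v' dx = ∫_0^5/3 (4*sin(9*π*x/5)) v dx for all v ∈ V.

Multiply both sides by a test function v and integrate from 0 to 5/3:
  ∫_0^5/3 −u''(x) v(x) dx = ∫_0^5/3 f(x) v(x) dx.
Integrate the LHS by parts once:
  ∫_0^5/3 −u'' v dx = −[u'(x) v(x)]_0^5/3 + ∫_0^5/3 u'(x) v'(x) dx.
Thus ∫_0^5/3 u'(x) v'(x) dx = ∫_0^5/3 f(x) v(x) dx + [u'(x) v(x)]_0^5/3.
Choose V so that boundary terms are either known or forced to vanish.
u is Dirichlet: u(0) = u(5/3) = 0. Let V = H^1_0(0, 5/3); then v(0) = v(5/3) = 0, and [u' v]_0^5/3 = 0.
Weak formulation: find u (satisfying any essential BC) such that ∫_0^5/3 u'(x) v'(x) dx = ∫_0^5/3 f v dx for all v ∈ V.
Substituting f(x) = 4*sin(9*π*x/5), the right-hand side is ∫_0^5/3 (4*sin(9*π*x/5)) v dx.


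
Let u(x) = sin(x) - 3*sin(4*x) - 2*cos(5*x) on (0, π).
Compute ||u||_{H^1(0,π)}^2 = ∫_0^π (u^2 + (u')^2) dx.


||u||_{H^1(0,π)}^2 = -832/3 + 259*π/2

u'(x) = 10*sin(5*x) + cos(x) - 12*cos(4*x).
Expand u² and (u')² and integrate term by term on (0, π), using: for integers n ≥ 1, ∫_0^π sin²(nx) dx = ∫_0^π cos²(nx) dx = π/2; for n ≠ n', ∫_0^π sin(nx)sin(n'x) dx = ∫_0^π cos(nx)cos(n'x) dx = 0; and by product-to-sum, ∫_0^π sin(nx)cos(n'x) dx = ½∫_0^π [sin((n+n')x) + sin((n−n')x)] dx, which is 0 when n+n' is even and 2n/(n²−n'²) when n+n' is odd (it need not vanish on (0, π)).
  u² squared terms: (-3)²·∫sin(4x)² dx = 9·π/2 = 9*π/2;  (-2)²·∫cos(5x)² dx = 4·π/2 = 2*π;  (1)²·∫sin(x)² dx = 1·π/2 = π/2.
  u² cross terms: 2·(-3)·(-2)·∫sin(4x)·cos(5x) dx = 12·(-8/9) = -32/3;  2·(-3)·(1)·∫sin(4x)·sin(x) dx = -6·(0) = 0;  2·(-2)·(1)·∫cos(5x)·sin(x) dx = -4·(0) = 0.
  So ∫_0^π u² dx = 9*π/2 + 2*π + π/2 − 32/3 + 0 + 0 = -32/3 + 7*π.
  (u')² squared terms: (-12)²·∫cos(4x)² dx = 144·π/2 = 72*π;  (10)²·∫sin(5x)² dx = 100·π/2 = 50*π;  (1)²·∫cos(x)² dx = 1·π/2 = π/2.
  (u')² cross terms: 2·(-12)·(10)·∫cos(4x)·sin(5x) dx = -240·(10/9) = -800/3;  2·(-12)·(1)·∫cos(4x)·cos(x) dx = -24·(0) = 0;  2·(10)·(1)·∫sin(5x)·cos(x) dx = 20·(0) = 0.
  So ∫_0^π (u')² dx = 72*π + 50*π + π/2 − 800/3 + 0 + 0 = -800/3 + 245*π/2.
||u||_{H^1}^2 = (-32/3 + 7*π) + (-800/3 + 245*π/2) = -832/3 + 259*π/2.


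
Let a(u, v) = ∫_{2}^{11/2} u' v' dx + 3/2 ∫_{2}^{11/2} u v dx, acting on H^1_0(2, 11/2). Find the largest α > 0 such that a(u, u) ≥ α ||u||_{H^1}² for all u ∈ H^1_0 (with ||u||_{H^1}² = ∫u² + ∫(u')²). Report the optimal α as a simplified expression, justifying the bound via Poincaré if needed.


α = 1

Coercivity of a(·,·) on H^1_0(2, 11/2) means a(u, u) ≥ α ||u||_{H^1}² for every u ∈ H^1_0.
The interval has length L = 7/2, and Poincaré/coercivity depend only on L. Here a(u, u) = ∫(u')² + (3/2)·∫u².
Here c = 3/2 ≥ 1, so a(u,u) = ∫(u')² + c∫u² ≥ ∫(u')² + ∫u² = ||u||_{H^1}², i.e. α = 1 works. No larger α is possible: a(u,u) ≥ α||u||_{H^1}² means (1−α)∫(u')² ≥ (α−c)∫u², and for the modes u_n = sin(nπ(x−x₀)/L) (x₀ the left endpoint) one has ∫u_n²/∫(u_n')² = (L/(nπ))² → 0, so a(u_n,u_n)/||u_n||_{H^1}² → 1. Hence the optimal constant is α = 1.
Therefore α = 1.


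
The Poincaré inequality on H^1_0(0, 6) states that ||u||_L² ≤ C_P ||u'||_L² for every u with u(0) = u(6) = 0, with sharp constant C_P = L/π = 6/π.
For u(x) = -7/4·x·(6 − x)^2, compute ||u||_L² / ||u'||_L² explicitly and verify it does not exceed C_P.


||u||_L² / ||u'||_L² = 3*sqrt(14)/7 < C_P = 6/π.

u(x) = -7/4·x·(6 − x)^2, so u'(x) = 21*(2 - x)*(x - 6)/4.
u(x) = -7/4·x·(6 − x)^2 vanishes at x = 0 and x = 6, so u ∈ H^1_0(0, 6). Differentiate via the product rule and integrate the resulting polynomials term by term.
  ∫_0^6 u² dx = ∫_0^6 (49*x^6/16 - 147*x^5/2 + 1323*x^4/2 - 2646*x^3 + 3969*x^2) dx. Term by term:
    ∫_0^6 49*x^6/16 dx = 122472;  ∫_0^6 -147*x^5/2 dx = -571536;  ∫_0^6 1323*x^4/2 dx = 5143824/5;
    ∫_0^6 -2646*x^3 dx = -857304;  ∫_0^6 3969*x^2 dx = 285768.
  Sum: 122472 − 571536 + 5143824/5 − 857304 + 285768 = 40824/5.
  ∫_0^6 (u')² dx = ∫_0^6 (441*x^4/16 - 441*x^3 + 4851*x^2/2 - 5292*x + 3969) dx. Term by term:
    ∫_0^6 441*x^4/16 dx = 214326/5;  ∫_0^6 -441*x^3 dx = -142884;  ∫_0^6 4851*x^2/2 dx = 174636;
    ∫_0^6 -5292*x dx = -95256;  ∫_0^6 3969 dx = 23814.
  Sum: 214326/5 − 142884 + 174636 − 95256 + 23814 = 15876/5.
∫_0^6 u² dx = 40824/5, so ||u||_L² = 54*sqrt(70)/5.
∫_0^6 (u')² dx = 15876/5, so ||u'||_L² = 126*sqrt(5)/5.
Ratio ||u||_L² / ||u'||_L² = 3*sqrt(14)/7.
Sharp Poincaré constant on H^1_0(0, 6) is C_P = L/π = 6/π, achieved by sin(π/6·x).
A polynomial bump cannot attain the sharp Poincaré constant (only the first sine eigenfunction does), so the ratio is strictly less than C_P, consistent with ||u||_L² ≤ C_P ||u'||_L².


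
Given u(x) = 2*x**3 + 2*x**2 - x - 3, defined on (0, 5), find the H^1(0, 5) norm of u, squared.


||u||_{H^1}^2 = 1946900/21

The H^1 norm (squared) on an interval (0, L) is
  ||u||_{H^1}^2 = ∫_0^L u(x)^2 dx + ∫_0^L u'(x)^2 dx.
Compute u'(x) = 6*x**2 + 4*x - 1.
Then u(x)^2 = 4*x**6 + 8*x**5 - 16*x**3 - 11*x**2 + 6*x + 9 and u'(x)^2 = 36*x**4 + 48*x**3 + 4*x**2 - 8*x + 1.
Integrate each monomial from 0 to 5 using ∫_0^5 c·x^n dx = c·5^(n+1)/(n+1):
  ∫_0^5 u(x)^2 dx = ∫_0^5 (4*x^6 + 8*x^5 - 16*x^3 - 11*x^2 + 6*x + 9) dx. Term by term:
    ∫_0^5 4*x^6 dx = 312500/7;  ∫_0^5 8*x^5 dx = 62500/3;  ∫_0^5 -16*x^3 dx = -2500;
    ∫_0^5 -11*x^2 dx = -1375/3;  ∫_0^5 6*x dx = 75;  ∫_0^5 9 dx = 45.
  Sum: 312500/7 + 62500/3 − 2500 − 1375/3 + 75 + 45 = 438465/7.
  ∫_0^5 u'(x)^2 dx = ∫_0^5 (36*x^4 + 48*x^3 + 4*x^2 - 8*x + 1) dx. Term by term:
    ∫_0^5 36*x^4 dx = 22500;  ∫_0^5 48*x^3 dx = 7500;  ∫_0^5 4*x^2 dx = 500/3;
    ∫_0^5 -8*x dx = -100;  ∫_0^5 1 dx = 5.
  Sum: 22500 + 7500 + 500/3 − 100 + 5 = 90215/3.
Adding: ||u||_{H^1}^2 = 438465/7 + 90215/3 = 1946900/21.


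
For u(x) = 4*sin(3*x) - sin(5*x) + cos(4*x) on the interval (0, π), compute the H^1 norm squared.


||u||_{H^1(0,π)}^2 = -9724/63 + 203*π/2

u'(x) = -4*sin(4*x) + 12*cos(3*x) - 5*cos(5*x).
Expand u² and (u')² and integrate term by term on (0, π), using: for integers n ≥ 1, ∫_0^π sin²(nx) dx = ∫_0^π cos²(nx) dx = π/2; for n ≠ n', ∫_0^π sin(nx)sin(n'x) dx = ∫_0^π cos(nx)cos(n'x) dx = 0; and by product-to-sum, ∫_0^π sin(nx)cos(n'x) dx = ½∫_0^π [sin((n+n')x) + sin((n−n')x)] dx, which is 0 when n+n' is even and 2n/(n²−n'²) when n+n' is odd (it need not vanish on (0, π)).
  u² squared terms: (-1)²·∫sin(5x)² dx = 1·π/2 = π/2;  (4)²·∫sin(3x)² dx = 16·π/2 = 8*π;  (1)²·∫cos(4x)² dx = 1·π/2 = π/2.
  u² cross terms: 2·(-1)·(4)·∫sin(5x)·sin(3x) dx = -8·(0) = 0;  2·(-1)·(1)·∫sin(5x)·cos(4x) dx = -2·(10/9) = -20/9;  2·(4)·(1)·∫sin(3x)·cos(4x) dx = 8·(-6/7) = -48/7.
  So ∫_0^π u² dx = π/2 + 8*π + π/2 + 0 − 20/9 − 48/7 = -572/63 + 9*π.
  (u')² squared terms: (-5)²·∫cos(5x)² dx = 25·π/2 = 25*π/2;  (-4)²·∫sin(4x)² dx = 16·π/2 = 8*π;  (12)²·∫cos(3x)² dx = 144·π/2 = 72*π.
  (u')² cross terms: 2·(-5)·(-4)·∫cos(5x)·sin(4x) dx = 40·(-8/9) = -320/9;  2·(-5)·(12)·∫cos(5x)·cos(3x) dx = -120·(0) = 0;  2·(-4)·(12)·∫sin(4x)·cos(3x) dx = -96·(8/7) = -768/7.
  So ∫_0^π (u')² dx = 25*π/2 + 8*π + 72*π − 320/9 + 0 − 768/7 = -9152/63 + 185*π/2.
||u||_{H^1}^2 = (-572/63 + 9*π) + (-9152/63 + 185*π/2) = -9724/63 + 203*π/2.


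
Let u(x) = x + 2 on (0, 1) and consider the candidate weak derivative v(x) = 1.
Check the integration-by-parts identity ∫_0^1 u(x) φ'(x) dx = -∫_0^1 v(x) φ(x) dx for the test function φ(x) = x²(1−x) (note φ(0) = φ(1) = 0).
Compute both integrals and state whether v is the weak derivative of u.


LHS = -1/12, RHS = -1/12. Yes, v = u' weakly.

u(x) = x + 2, classical derivative u'(x) = 1.
φ(x) = x²(1−x), so φ'(x) = x*(2 - 3*x).
Note φ(0) = φ(1) = 0, so the boundary term u·φ vanishes.
LHS = ∫_0^1 u(x) φ'(x) dx = ∫_0^1 (-3*x^3 - 4*x^2 + 4*x) dx. Term by term:
  ∫_0^1 -3*x^3 dx = -3/4;  ∫_0^1 -4*x^2 dx = -4/3;  ∫_0^1 4*x dx = 2.
Sum: -3/4 − 4/3 + 2 = -1/12.
So LHS = -1/12.
∫_0^1 v(x) φ(x) dx = ∫_0^1 (-x^3 + x^2) dx. Term by term:
  ∫_0^1 -x^3 dx = -1/4;  ∫_0^1 x^2 dx = 1/3.
Sum: -1/4 + 1/3 = 1/12.
So RHS = -∫_0^1 v(x) φ(x) dx = -1/12.
LHS = RHS, so the identity holds for this test φ.
Moreover u is smooth here and v(x) = u'(x) = 1 pointwise, so the identity holds for every test function. Hence v is the weak derivative of u.


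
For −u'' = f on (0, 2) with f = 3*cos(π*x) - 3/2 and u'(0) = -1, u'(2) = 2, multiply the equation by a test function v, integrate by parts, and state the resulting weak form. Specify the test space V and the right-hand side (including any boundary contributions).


V = H^1(0, 2) (v unrestricted at boundary; u is determined up to an additive constant); weak form: ∫_0^2 u'v' dx = ∫_0^2 (3*cos(π*x) - 3/2) v dx + 2·v(2) + v(0) for all v ∈ V.

Multiply both sides by a test function v and integrate from 0 to 2:
  ∫_0^2 −u''(x) v(x) dx = ∫_0^2 f(x) v(x) dx.
Integrate the LHS by parts once:
  ∫_0^2 −u'' v dx = −[u'(x) v(x)]_0^2 + ∫_0^2 u'(x) v'(x) dx.
Thus ∫_0^2 u'(x) v'(x) dx = ∫_0^2 f(x) v(x) dx + [u'(x) v(x)]_0^2.
Choose V so that boundary terms are either known or forced to vanish.
u has inhomogeneous Neumann u'(0) = -1, u'(2) = 2. [u' v]_0^2 = (2)·v(2) − (-1)·v(0) = 2·v(2) + v(0). Take V = H^1(0, 2); boundary term becomes part of RHS.
Weak formulation: find u (satisfying any essential BC) such that ∫_0^2 u'(x) v'(x) dx = ∫_0^2 f v dx + 2·v(2) + v(0) for all v ∈ V (Neumann data are natural BCs: they enter the RHS as boundary terms).
Substituting f(x) = 3*cos(π*x) - 3/2, the right-hand side is ∫_0^2 (3*cos(π*x) - 3/2) v dx + 2·v(2) + v(0).
Compatibility check (pure Neumann): taking v ≡ 1 ∈ V gives 0 = ∫_0^2 f dx + (2) − (-1), i.e. ∫_0^2 f dx must equal u'(0) − u'(2) = -3. Indeed ∫_0^2 (3*cos(π*x) - 3/2) dx = -3, so the data are compatible. The solution is then unique only up to an additive constant (fix it e.g. by requiring ∫_0^2 u dx = 0).


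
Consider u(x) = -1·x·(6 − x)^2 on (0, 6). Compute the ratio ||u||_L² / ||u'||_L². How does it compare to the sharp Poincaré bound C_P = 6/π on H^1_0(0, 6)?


||u||_L² / ||u'||_L² = 3*sqrt(14)/7 < C_P = 6/π.

u(x) = -1·x·(6 − x)^2, so u'(x) = 3*(2 - x)*(x - 6).
u(x) = -1·x·(6 − x)^2 vanishes at x = 0 and x = 6, so u ∈ H^1_0(0, 6). Differentiate via the product rule and integrate the resulting polynomials term by term.
  ∫_0^6 u² dx = ∫_0^6 (x^6 - 24*x^5 + 216*x^4 - 864*x^3 + 1296*x^2) dx. Term by term:
    ∫_0^6 x^6 dx = 279936/7;  ∫_0^6 -24*x^5 dx = -186624;  ∫_0^6 216*x^4 dx = 1679616/5;
    ∫_0^6 -864*x^3 dx = -279936;  ∫_0^6 1296*x^2 dx = 93312.
  Sum: 279936/7 − 186624 + 1679616/5 − 279936 + 93312 = 93312/35.
  ∫_0^6 (u')² dx = ∫_0^6 (9*x^4 - 144*x^3 + 792*x^2 - 1728*x + 1296) dx. Term by term:
    ∫_0^6 9*x^4 dx = 69984/5;  ∫_0^6 -144*x^3 dx = -46656;  ∫_0^6 792*x^2 dx = 57024;
    ∫_0^6 -1728*x dx = -31104;  ∫_0^6 1296 dx = 7776.
  Sum: 69984/5 − 46656 + 57024 − 31104 + 7776 = 5184/5.
∫_0^6 u² dx = 93312/35, so ||u||_L² = 216*sqrt(70)/35.
∫_0^6 (u')² dx = 5184/5, so ||u'||_L² = 72*sqrt(5)/5.
Ratio ||u||_L² / ||u'||_L² = 3*sqrt(14)/7.
Sharp Poincaré constant on H^1_0(0, 6) is C_P = L/π = 6/π, achieved by sin(π/6·x).
A polynomial bump cannot attain the sharp Poincaré constant (only the first sine eigenfunction does), so the ratio is strictly less than C_P, consistent with ||u||_L² ≤ C_P ||u'||_L².


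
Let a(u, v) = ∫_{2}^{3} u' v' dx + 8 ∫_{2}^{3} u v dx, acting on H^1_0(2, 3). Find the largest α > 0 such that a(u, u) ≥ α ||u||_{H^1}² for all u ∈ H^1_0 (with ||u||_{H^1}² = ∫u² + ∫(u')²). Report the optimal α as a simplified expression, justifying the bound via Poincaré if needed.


α = 1

Coercivity of a(·,·) on H^1_0(2, 3) means a(u, u) ≥ α ||u||_{H^1}² for every u ∈ H^1_0.
The interval has length L = 1, and Poincaré/coercivity depend only on L. Here a(u, u) = ∫(u')² + (8)·∫u².
Here c = 8 ≥ 1, so a(u,u) = ∫(u')² + c∫u² ≥ ∫(u')² + ∫u² = ||u||_{H^1}², i.e. α = 1 works. No larger α is possible: a(u,u) ≥ α||u||_{H^1}² means (1−α)∫(u')² ≥ (α−c)∫u², and for the modes u_n = sin(nπ(x−x₀)/L) (x₀ the left endpoint) one has ∫u_n²/∫(u_n')² = (L/(nπ))² → 0, so a(u_n,u_n)/||u_n||_{H^1}² → 1. Hence the optimal constant is α = 1.
Therefore α = 1.


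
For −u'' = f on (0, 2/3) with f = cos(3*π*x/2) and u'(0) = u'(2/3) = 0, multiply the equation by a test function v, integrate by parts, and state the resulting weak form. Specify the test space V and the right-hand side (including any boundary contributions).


V = H^1(0, 2/3) (no boundary constraint on v; u is determined up to an additive constant); weak form: ∫_0^2/3 u'v' dx = ∫_0^2/3 (cos(3*π*x/2)) v dx for all v ∈ V.

Multiply both sides by a test function v and integrate from 0 to 2/3:
  ∫_0^2/3 −u''(x) v(x) dx = ∫_0^2/3 f(x) v(x) dx.
Integrate the LHS by parts once:
  ∫_0^2/3 −u'' v dx = −[u'(x) v(x)]_0^2/3 + ∫_0^2/3 u'(x) v'(x) dx.
Thus ∫_0^2/3 u'(x) v'(x) dx = ∫_0^2/3 f(x) v(x) dx + [u'(x) v(x)]_0^2/3.
Choose V so that boundary terms are either known or forced to vanish.
u has homogeneous Neumann: u'(0) = u'(2/3) = 0. So [u' v]_0^2/3 = 0·v(2/3) − 0·v(0) = 0 for any v; take V = H^1(0, 2/3).
Weak formulation: find u (satisfying any essential BC) such that ∫_0^2/3 u'(x) v'(x) dx = ∫_0^2/3 f v dx for all v ∈ V (homogeneous Neumann, so boundary terms vanish).
Substituting f(x) = cos(3*π*x/2), the right-hand side is ∫_0^2/3 (cos(3*π*x/2)) v dx.
Compatibility check (pure Neumann): taking v ≡ 1 ∈ V gives 0 = ∫_0^2/3 f dx + (0) − (0), i.e. ∫_0^2/3 f dx must equal u'(0) − u'(2/3) = 0. Indeed ∫_0^2/3 (cos(3*π*x/2)) dx = 0, so the data are compatible. The solution is then unique only up to an additive constant (fix it e.g. by requiring ∫_0^2/3 u dx = 0).


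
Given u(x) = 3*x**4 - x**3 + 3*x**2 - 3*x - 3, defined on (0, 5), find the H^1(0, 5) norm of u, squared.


||u||_{H^1}^2 = 92570595/28

The H^1 norm (squared) on an interval (0, L) is
  ||u||_{H^1}^2 = ∫_0^L u(x)^2 dx + ∫_0^L u'(x)^2 dx.
Compute u'(x) = 12*x**3 - 3*x**2 + 6*x - 3.
Then u(x)^2 = 9*x**8 - 6*x**7 + 19*x**6 - 24*x**5 - 3*x**4 - 12*x**3 - 9*x**2 + 18*x + 9 and u'(x)^2 = 144*x**6 - 72*x**5 + 153*x**4 - 108*x**3 + 54*x**2 - 36*x + 9.
Integrate each monomial from 0 to 5 using ∫_0^5 c·x^n dx = c·5^(n+1)/(n+1):
  ∫_0^5 u(x)^2 dx = ∫_0^5 (9*x^8 - 6*x^7 + 19*x^6 - 24*x^5 - 3*x^4 - 12*x^3 - 9*x^2 + 18*x + 9) dx. Term by term:
    ∫_0^5 9*x^8 dx = 1953125;  ∫_0^5 -6*x^7 dx = -1171875/4;  ∫_0^5 19*x^6 dx = 1484375/7;
    ∫_0^5 -24*x^5 dx = -62500;  ∫_0^5 -3*x^4 dx = -1875;  ∫_0^5 -12*x^3 dx = -1875;
    ∫_0^5 -9*x^2 dx = -375;  ∫_0^5 18*x dx = 225;  ∫_0^5 9 dx = 45.
  Sum: 1953125 − 1171875/4 + 1484375/7 − 62500 − 1875 − 1875 − 375 + 225 + 45 = 50563935/28.
  ∫_0^5 u'(x)^2 dx = ∫_0^5 (144*x^6 - 72*x^5 + 153*x^4 - 108*x^3 + 54*x^2 - 36*x + 9) dx. Term by term:
    ∫_0^5 144*x^6 dx = 11250000/7;  ∫_0^5 -72*x^5 dx = -187500;  ∫_0^5 153*x^4 dx = 95625;
    ∫_0^5 -108*x^3 dx = -16875;  ∫_0^5 54*x^2 dx = 2250;  ∫_0^5 -36*x dx = -450;
    ∫_0^5 9 dx = 45.
  Sum: 11250000/7 − 187500 + 95625 − 16875 + 2250 − 450 + 45 = 10501665/7.
Adding: ||u||_{H^1}^2 = 50563935/28 + 10501665/7 = 92570595/28.


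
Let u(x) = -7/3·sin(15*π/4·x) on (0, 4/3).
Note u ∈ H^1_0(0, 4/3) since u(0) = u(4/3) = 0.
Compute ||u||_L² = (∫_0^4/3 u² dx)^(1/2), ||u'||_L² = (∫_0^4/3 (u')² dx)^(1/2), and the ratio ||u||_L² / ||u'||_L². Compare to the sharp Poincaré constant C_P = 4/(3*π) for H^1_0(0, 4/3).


||u||_L² / ||u'||_L² = 4/(15*π) < C_P = 4/(3*π).

u(x) = -7/3·sin(15*π/4·x), so u'(x) = -35*π*cos(15*π*x/4)/4.
Writing u(x) = A·sin(kπx/L) with A = -7/3 and k = 5, use ∫_0^L sin²(kπx/L) dx = L/2 and ∫_0^L cos²(kπx/L) dx = L/2.
u² = 49/9·sin²(15*π/4·x) and (u')² = 1225*π^2/16·cos²(15*π/4·x), and each of sin², cos² integrates to L/2 = 2/3 over (0, 4/3).
∫_0^4/3 u² dx = 98/27, so ||u||_L² = 7*sqrt(6)/9.
∫_0^4/3 (u')² dx = 1225*π^2/24, so ||u'||_L² = 35*sqrt(6)*π/12.
Ratio ||u||_L² / ||u'||_L² = 4/(15*π).
Sharp Poincaré constant on H^1_0(0, 4/3) is C_P = L/π = 4/(3*π), achieved by sin(3*π/4·x).
This is the k = 5 harmonic; the ratio L/(kπ) is strictly less than C_P = L/π, consistent with the sharp inequality ||u||_L² ≤ C_P ||u'||_L².


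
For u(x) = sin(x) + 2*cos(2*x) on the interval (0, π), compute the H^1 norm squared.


||u||_{H^1(0,π)}^2 = -40/3 + 11*π

u'(x) = -4*sin(2*x) + cos(x).
Expand u² and (u')² and integrate term by term on (0, π), using: for integers n ≥ 1, ∫_0^π sin²(nx) dx = ∫_0^π cos²(nx) dx = π/2; for n ≠ n', ∫_0^π sin(nx)sin(n'x) dx = ∫_0^π cos(nx)cos(n'x) dx = 0; and by product-to-sum, ∫_0^π sin(nx)cos(n'x) dx = ½∫_0^π [sin((n+n')x) + sin((n−n')x)] dx, which is 0 when n+n' is even and 2n/(n²−n'²) when n+n' is odd (it need not vanish on (0, π)).
  u² squared terms: (2)²·∫cos(2x)² dx = 4·π/2 = 2*π;  (1)²·∫sin(x)² dx = 1·π/2 = π/2.
  u² cross terms: 2·(2)·(1)·∫cos(2x)·sin(x) dx = 4·(-2/3) = -8/3.
  So ∫_0^π u² dx = 2*π + π/2 − 8/3 = -8/3 + 5*π/2.
  (u')² squared terms: (-4)²·∫sin(2x)² dx = 16·π/2 = 8*π;  (1)²·∫cos(x)² dx = 1·π/2 = π/2.
  (u')² cross terms: 2·(-4)·(1)·∫sin(2x)·cos(x) dx = -8·(4/3) = -32/3.
  So ∫_0^π (u')² dx = 8*π + π/2 − 32/3 = -32/3 + 17*π/2.
||u||_{H^1}^2 = (-8/3 + 5*π/2) + (-32/3 + 17*π/2) = -40/3 + 11*π.


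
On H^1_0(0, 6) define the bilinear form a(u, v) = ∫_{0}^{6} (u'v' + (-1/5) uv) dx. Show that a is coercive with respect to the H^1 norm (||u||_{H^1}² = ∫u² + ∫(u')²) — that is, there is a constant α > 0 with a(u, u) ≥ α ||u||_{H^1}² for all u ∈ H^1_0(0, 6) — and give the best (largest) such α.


α = (-36/5 + π^2)/(π^2 + 36)

Coercivity of a(·,·) on H^1_0(0, 6) means a(u, u) ≥ α ||u||_{H^1}² for every u ∈ H^1_0.
The interval has length L = 6, and Poincaré/coercivity depend only on L. Here a(u, u) = ∫(u')² + (-1/5)·∫u².
Here c = -1/5 < 0 with |c| < (π/L)² = π^2/36, so coercivity still holds. The condition a(u,u) ≥ α||u||_{H^1}² reads (1−α)∫(u')² ≥ (α−c)∫u². Any admissible α is ≤ 1 (rapidly oscillating u have ∫u²/∫(u')² → 0), and α = 1 would force 0 ≥ (1−c)∫u², impossible since c < 1; so 1−α > 0. By the sharp Poincaré inequality on H^1_0 of an interval of length L, ∫(u')² ≥ (π/L)²∫u² with equality for the first sine mode sin(π(x−x₀)/L) (x₀ the left endpoint), so the inequality holds for all u iff (1−α)(π/L)² ≥ α − c, i.e. α ≤ ((π/L)² + c)/((π/L)² + 1) = (1 + c(L/π)²)/(1 + (L/π)²). (Direct route, valid since c ≤ 0: Poincaré gives c∫u² ≥ c(L/π)²∫(u')², so a(u,u) ≥ (1 + c(L/π)²)∫(u')², while ||u||_{H^1}² ≤ (1 + (L/π)²)∫(u')²; dividing yields the same α.) With (π/L)² = π^2/36 and c = -1/5, the largest admissible constant is α = ((π/L)² + c)/((π/L)² + 1).
Simplifying, α = (-36/5 + π^2)/(π^2 + 36).


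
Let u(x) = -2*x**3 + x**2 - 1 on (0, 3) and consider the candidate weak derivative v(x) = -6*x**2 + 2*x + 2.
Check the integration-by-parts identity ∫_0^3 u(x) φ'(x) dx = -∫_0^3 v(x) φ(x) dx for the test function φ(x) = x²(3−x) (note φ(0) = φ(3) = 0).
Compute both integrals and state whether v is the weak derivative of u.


LHS = 243/2, RHS = 108. No, v is not the weak derivative of u.

u(x) = -2*x**3 + x**2 - 1, classical derivative u'(x) = -6*x**2 + 2*x.
φ(x) = x²(3−x), so φ'(x) = 3*x*(2 - x).
Note φ(0) = φ(3) = 0, so the boundary term u·φ vanishes.
LHS = ∫_0^3 u(x) φ'(x) dx = ∫_0^3 (6*x^5 - 15*x^4 + 6*x^3 + 3*x^2 - 6*x) dx. Term by term:
  ∫_0^3 6*x^5 dx = 729;  ∫_0^3 -15*x^4 dx = -729;  ∫_0^3 6*x^3 dx = 243/2;
  ∫_0^3 3*x^2 dx = 27;  ∫_0^3 -6*x dx = -27.
Sum: 729 − 729 + 243/2 + 27 − 27 = 243/2.
So LHS = 243/2.
∫_0^3 v(x) φ(x) dx = ∫_0^3 (6*x^5 - 20*x^4 + 4*x^3 + 6*x^2) dx. Term by term:
  ∫_0^3 6*x^5 dx = 729;  ∫_0^3 -20*x^4 dx = -972;  ∫_0^3 4*x^3 dx = 81;
  ∫_0^3 6*x^2 dx = 54.
Sum: 729 − 972 + 81 + 54 = -108.
So RHS = -∫_0^3 v(x) φ(x) dx = 108.
LHS − RHS = 27/2 ≠ 0, so the identity fails.
(For a valid weak derivative the identity must hold for EVERY test function, in particular this one. The failure shows v is NOT the weak derivative of u.)
Correct weak derivative would be u'(x) = -6*x**2 + 2*x.


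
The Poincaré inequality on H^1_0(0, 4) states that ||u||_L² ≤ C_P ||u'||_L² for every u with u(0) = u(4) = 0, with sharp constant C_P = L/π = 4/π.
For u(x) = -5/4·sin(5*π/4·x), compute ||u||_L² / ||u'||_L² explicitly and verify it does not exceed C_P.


||u||_L² / ||u'||_L² = 4/(5*π) < C_P = 4/π.

u(x) = -5/4·sin(5*π/4·x), so u'(x) = -25*π*cos(5*π*x/4)/16.
Writing u(x) = A·sin(kπx/L) with A = -5/4 and k = 5, use ∫_0^L sin²(kπx/L) dx = L/2 and ∫_0^L cos²(kπx/L) dx = L/2.
u² = 25/16·sin²(5*π/4·x) and (u')² = 625*π^2/256·cos²(5*π/4·x), and each of sin², cos² integrates to L/2 = 2 over (0, 4).
∫_0^4 u² dx = 25/8, so ||u||_L² = 5*sqrt(2)/4.
∫_0^4 (u')² dx = 625*π^2/128, so ||u'||_L² = 25*sqrt(2)*π/16.
Ratio ||u||_L² / ||u'||_L² = 4/(5*π).
Sharp Poincaré constant on H^1_0(0, 4) is C_P = L/π = 4/π, achieved by sin(π/4·x).
This is the k = 5 harmonic; the ratio L/(kπ) is strictly less than C_P = L/π, consistent with the sharp inequality ||u||_L² ≤ C_P ||u'||_L².


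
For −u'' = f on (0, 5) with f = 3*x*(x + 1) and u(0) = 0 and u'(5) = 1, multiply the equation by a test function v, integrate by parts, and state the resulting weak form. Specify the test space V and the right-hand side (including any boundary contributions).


V = {v ∈ H^1(0, 5) : v(0) = 0} (test functions vanish at x = 0 where u is specified); weak form: ∫_0^5 u'v' dx = ∫_0^5 (3*x*(x + 1)) v dx + v(5) for all v ∈ V.

Multiply both sides by a test function v and integrate from 0 to 5:
  ∫_0^5 −u''(x) v(x) dx = ∫_0^5 f(x) v(x) dx.
Integrate the LHS by parts once:
  ∫_0^5 −u'' v dx = −[u'(x) v(x)]_0^5 + ∫_0^5 u'(x) v'(x) dx.
Thus ∫_0^5 u'(x) v'(x) dx = ∫_0^5 f(x) v(x) dx + [u'(x) v(x)]_0^5.
Choose V so that boundary terms are either known or forced to vanish.
Mixed BC: u(0) = 0 (Dirichlet) and u'(5) = 1 (Neumann). Define V = {v ∈ H^1(0, 5) : v(0) = 0}. Then [u' v]_0^5 = u'(5)·v(5) − u'(0)·0 = v(5).
Weak formulation: find u (satisfying any essential BC) such that ∫_0^5 u'(x) v'(x) dx = ∫_0^5 f v dx + v(5) for all v ∈ V (Dirichlet at 0 absorbed into V; Neumann datum at x = 5 contributes the boundary term).
Substituting f(x) = 3*x*(x + 1), the right-hand side is ∫_0^5 (3*x*(x + 1)) v dx + v(5).


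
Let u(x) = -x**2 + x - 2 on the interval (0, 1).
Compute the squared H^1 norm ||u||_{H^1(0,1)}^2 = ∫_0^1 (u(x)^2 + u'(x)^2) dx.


||u||_{H^1}^2 = 37/10

The H^1 norm (squared) on an interval (0, L) is
  ||u||_{H^1}^2 = ∫_0^L u(x)^2 dx + ∫_0^L u'(x)^2 dx.
Compute u'(x) = 1 - 2*x.
Then u(x)^2 = x**4 - 2*x**3 + 5*x**2 - 4*x + 4 and u'(x)^2 = 4*x**2 - 4*x + 1.
Integrate each monomial from 0 to 1 using ∫_0^1 c·x^n dx = c·1^(n+1)/(n+1):
  ∫_0^1 u(x)^2 dx = ∫_0^1 (x^4 - 2*x^3 + 5*x^2 - 4*x + 4) dx. Term by term:
    ∫_0^1 x^4 dx = 1/5;  ∫_0^1 -2*x^3 dx = -1/2;  ∫_0^1 5*x^2 dx = 5/3;
    ∫_0^1 -4*x dx = -2;  ∫_0^1 4 dx = 4.
  Sum: 1/5 − 1/2 + 5/3 − 2 + 4 = 101/30.
  ∫_0^1 u'(x)^2 dx = ∫_0^1 (4*x^2 - 4*x + 1) dx. Term by term:
    ∫_0^1 4*x^2 dx = 4/3;  ∫_0^1 -4*x dx = -2;  ∫_0^1 1 dx = 1.
  Sum: 4/3 − 2 + 1 = 1/3.
Adding: ||u||_{H^1}^2 = 101/30 + 1/3 = 37/10.
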